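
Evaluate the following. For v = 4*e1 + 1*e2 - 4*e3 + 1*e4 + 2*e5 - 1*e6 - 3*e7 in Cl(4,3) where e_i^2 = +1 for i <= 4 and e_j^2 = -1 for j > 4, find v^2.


v^2 = sum of c_i^2 * e_i^2
Positive signature terms (e_i^2 = +1): 4^2 + 1^2 + (-4)^2 + 1^2 = 34
Negative signature terms (e_j^2 = -1): 2^2 + (-1)^2 + (-3)^2 = 14
v^2 = 34 - 14 = 20


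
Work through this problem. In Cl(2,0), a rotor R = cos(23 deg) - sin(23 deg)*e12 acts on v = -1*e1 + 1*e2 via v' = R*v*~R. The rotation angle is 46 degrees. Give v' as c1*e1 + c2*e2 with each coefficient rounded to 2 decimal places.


Rotor R = cos(23deg) - sin(23deg)*e12
Rotation angle theta = 2 * 23 = 46 degrees
v' = R*v*~R rotates v by theta.
cos(46deg) = 0.6947, sin(46deg) = 0.7193
v'_1 = -1*cos(46deg) - 1*sin(46deg)
= -1*0.6947 - 1*0.7193
= -1.41
v'_2 = -1*sin(46deg) + 1*cos(46deg)
= -1*0.7193 + 1*0.6947
= -0.02
v' = -1.41*e1 - 0.02*e2


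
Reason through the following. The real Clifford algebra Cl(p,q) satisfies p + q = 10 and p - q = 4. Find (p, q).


We need p + q = 10 and p - q = 4.
Adding: 2p = 10 + 4 = 14, so p = 7.
Then q = 10 - 7 = 3.
(p, q) = (7, 3)


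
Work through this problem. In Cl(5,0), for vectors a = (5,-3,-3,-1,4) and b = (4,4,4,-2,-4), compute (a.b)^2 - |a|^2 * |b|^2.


a . b = 5*4 + (-3)*4 + (-3)*4 + (-1)*(-2) + 4*(-4)
= 20 + (-12) + (-12) + 2 + (-16) = -18
|a|^2 = 5^2 + (-3)^2 + (-3)^2 + (-1)^2 + 4^2 = 60
|b|^2 = 4^2 + 4^2 + 4^2 + (-2)^2 + (-4)^2 = 68
(a.b)^2 = (-18)^2 = 324
|a|^2 * |b|^2 = 60 * 68 = 4080
Result = 324 - 4080 = -3756


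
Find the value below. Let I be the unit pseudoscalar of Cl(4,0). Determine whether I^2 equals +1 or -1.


The pseudoscalar I = e1...e_n (product of all n generators) of Cl(p,q) satisfies I^2 = (-1)^(q + n(n-1)/2).
p = 4, q = 0, n = p + q = 4
n(n-1)/2 = 4 * 3 / 2 = 6
Exponent = q + n(n-1)/2 = 0 + 6 = 6
I^2 = (-1)^6 = +1


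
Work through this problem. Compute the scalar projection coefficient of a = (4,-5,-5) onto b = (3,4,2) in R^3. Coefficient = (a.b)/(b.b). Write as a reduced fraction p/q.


Projection coefficient = (a . b) / (b . b)
a . b = 4*3 + (-5)*4 + (-5)*2
= 12 + (-20) + (-10) = -18
b . b = 3^2 + 4^2 + 2^2
= 9 + 16 + 4 = 29
Coefficient = -18/29
In lowest terms: -18/29


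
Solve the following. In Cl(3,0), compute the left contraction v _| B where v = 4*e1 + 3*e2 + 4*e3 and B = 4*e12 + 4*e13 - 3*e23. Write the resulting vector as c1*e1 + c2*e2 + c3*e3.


Left contraction v _| B = <vB>_1 (grade-1 part of the geometric product vB).
Using e1_|e12 = e2, e2_|e12 = -e1, e1_|e13 = e3, e3_|e13 = -e1, e2_|e23 = e3, e3_|e23 = -e2:
e1 coeff: -v2*b12 - v3*b13 = -(3)*(4) - (4)*(4) = -28
e2 coeff: v1*b12 - v3*b23 = (4)*(4) - (4)*(-3) = 28
e3 coeff: v1*b13 + v2*b23 = (4)*(4) + (3)*(-3) = 7
v _| B = -28*e1 + 28*e2 + 7*e3


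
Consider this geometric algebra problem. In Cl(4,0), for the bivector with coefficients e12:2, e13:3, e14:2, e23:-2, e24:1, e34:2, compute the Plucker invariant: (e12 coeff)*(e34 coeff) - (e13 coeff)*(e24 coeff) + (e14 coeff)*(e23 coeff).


Plucker relation: af - be + cd
a*f = 2*2 = 4
b*e = 3*1 = 3
c*d = 2*(-2) = -4
af - be + cd = 4 - 3 + (-4)
= -3


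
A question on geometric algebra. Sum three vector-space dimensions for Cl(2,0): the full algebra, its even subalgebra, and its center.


n = 2 + 0 = 2
Total dim = 2^2 = 4
Even subalgebra dim = 2^1 = 2
n is even, so center dim = 1
Sum = 4 + 2 + 1 = 7


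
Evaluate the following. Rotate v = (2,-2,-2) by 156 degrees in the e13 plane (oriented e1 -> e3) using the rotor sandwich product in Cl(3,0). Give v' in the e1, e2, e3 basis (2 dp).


Rotor R = cos(78deg) - sin(78deg)*e13
Rotation angle theta = 2 * 78 = 156 degrees in the e13 plane (e1 -> e3).
The component perpendicular to the plane (e2) is invariant: v'_2 = v2 = -2.00
cos(156deg) = -0.9135, sin(156deg) = 0.4067
v'_1 = v1*cos(theta) - v3*sin(theta) = 2*(-0.9135) - (-2)*0.4067 = -1.01
v'_3 = v1*sin(theta) + v3*cos(theta) = 2*0.4067 + (-2)*(-0.9135) = 2.64
v' = -1.01*e1 - 2.00*e2 + 2.64*e3


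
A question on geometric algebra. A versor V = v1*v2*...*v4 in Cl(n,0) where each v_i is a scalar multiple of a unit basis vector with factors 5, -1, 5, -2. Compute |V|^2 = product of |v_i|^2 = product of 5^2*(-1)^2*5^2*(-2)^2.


Each vector v_i has |v_i|^2 = s_i^2
Squared scales: 5^2 = 25, (-1)^2 = 1, 5^2 = 25, (-2)^2 = 4
|V|^2 = 25 * 1 * 25 * 4
= 2500


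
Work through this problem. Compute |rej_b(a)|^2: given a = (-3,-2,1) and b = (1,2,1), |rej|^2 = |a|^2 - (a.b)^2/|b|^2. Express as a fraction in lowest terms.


|a|^2 = (-3)^2 + (-2)^2 + 1^2 = 14
|b|^2 = 1^2 + 2^2 + 1^2 = 6
a . b = (-3)*1 + (-2)*2 + 1*1 = -6
(a.b)^2 = (-6)^2 = 36
|rej|^2 = 14 - 36/6
= (84 - 36)/6
= 48/6
In lowest terms: 8/1


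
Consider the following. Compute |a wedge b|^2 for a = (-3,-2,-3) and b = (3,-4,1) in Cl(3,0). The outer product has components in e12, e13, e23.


a wedge b = (a1*b2 - a2*b1)*e12 + (a1*b3 - a3*b1)*e13 + (a2*b3 - a3*b2)*e23
e12 coeff: (-3)*(-4) - (-2)*3 = 12 - (-6) = 18
e13 coeff: (-3)*1 - (-3)*3 = -3 - (-9) = 6
e23 coeff: (-2)*1 - (-3)*(-4) = -2 - 12 = -14
|a wedge b|^2 = 18^2 + 6^2 + (-14)^2
= 324 + 36 + 196
= 556


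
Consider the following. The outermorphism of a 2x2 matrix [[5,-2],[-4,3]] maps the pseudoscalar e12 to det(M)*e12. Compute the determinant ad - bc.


The outermorphism of a linear map f sends e1^e2 to f(e1)^f(e2).
f(e1) = 5*e1 - 4*e2
f(e2) = -2*e1 + 3*e2
f(e1) ^ f(e2) = (5*e1 - 4*e2) ^ (-2*e1 + 3*e2)
= 5*3*e12 + (-4)*(-2)*e21
= (15 - 8)*e12
= 7*e12
Coefficient = 7


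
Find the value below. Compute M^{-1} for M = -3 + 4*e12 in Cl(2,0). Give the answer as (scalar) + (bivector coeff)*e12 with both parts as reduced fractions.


M = -3 + 4*e12, where e12^2 = -1.
Since M commutes with its reverse ~M = a - b*e12, M * ~M = a^2 - b^2*e12^2 = a^2 + b^2.
So M^{-1} = ~M / (a^2 + b^2) = (a - b*e12)/(a^2 + b^2).
a^2 + b^2 = 9 + 16 = 25
Scalar part = -3/25 = -3/25
Bivector coeff = -4/25 = -4/25
M^{-1} = -3/25 - 4/25*e12


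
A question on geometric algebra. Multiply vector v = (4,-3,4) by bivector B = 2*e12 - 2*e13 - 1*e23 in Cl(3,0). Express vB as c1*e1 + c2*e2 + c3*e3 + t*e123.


vB has grade-1 (vector) and grade-3 (trivector) parts: vB = (v _| B) + (v ^ B).
Vector part <vB>_1:
  e1: -v2*b12 - v3*b13 = -(-3)*(2) - (4)*(-2) = 14
  e2: v1*b12 - v3*b23 = (4)*(2) - (4)*(-1) = 12
  e3: v1*b13 + v2*b23 = (4)*(-2) + (-3)*(-1) = -5
Trivector part <vB>_3:
  e123: v1*b23 - v2*b13 + v3*b12 = (4)*(-1) - (-3)*(-2) + (4)*(2) = -2
vB = 14*e1 + 12*e2 - 5*e3 - 2*e123


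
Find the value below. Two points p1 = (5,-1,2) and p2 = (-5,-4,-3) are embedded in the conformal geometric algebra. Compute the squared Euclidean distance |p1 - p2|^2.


p1 - p2 = (10, 3, 5)
|p1 - p2|^2 = 10^2 + 3^2 + 5^2
= 100 + 9 + 25
= 134


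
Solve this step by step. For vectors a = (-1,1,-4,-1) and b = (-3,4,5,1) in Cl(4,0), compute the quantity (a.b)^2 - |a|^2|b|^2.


a . b = (-1)*(-3) + 1*4 + (-4)*5 + (-1)*1
= 3 + 4 + (-20) + (-1) = -14
|a|^2 = (-1)^2 + 1^2 + (-4)^2 + (-1)^2 = 19
|b|^2 = (-3)^2 + 4^2 + 5^2 + 1^2 = 51
(a.b)^2 = (-14)^2 = 196
|a|^2 * |b|^2 = 19 * 51 = 969
Result = 196 - 969 = -773


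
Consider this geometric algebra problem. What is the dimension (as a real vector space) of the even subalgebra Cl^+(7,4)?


Even subalgebra dimension = 2^(n-1)
n = 7 + 4 = 11
2^(11 - 1) = 2^10 = 1024
Verification: sum of C(11,k) for even k = 1 + 55 + 330 + 462 + 165 + 11 = 1024
Result = 1024


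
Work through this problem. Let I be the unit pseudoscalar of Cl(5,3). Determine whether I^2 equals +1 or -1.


The pseudoscalar I = e1...e_n (product of all n generators) of Cl(p,q) satisfies I^2 = (-1)^(q + n(n-1)/2).
p = 5, q = 3, n = p + q = 8
n(n-1)/2 = 8 * 7 / 2 = 28
Exponent = q + n(n-1)/2 = 3 + 28 = 31
I^2 = (-1)^31 = -1


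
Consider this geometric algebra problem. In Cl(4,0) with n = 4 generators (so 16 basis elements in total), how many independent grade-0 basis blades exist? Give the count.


Number of grade-k basis blades in Cl(p,q) with n = p + q is C(n, k).
n = 4 + 0 = 4
C(4, 0) = 4! / (0! * 4!)
= 24 / (1 * 24)
= 1


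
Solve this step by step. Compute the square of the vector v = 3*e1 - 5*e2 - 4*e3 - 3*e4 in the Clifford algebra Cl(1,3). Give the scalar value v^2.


v^2 = sum of c_i^2 * e_i^2
Positive signature terms (e_i^2 = +1): 3^2 = 9
Negative signature terms (e_j^2 = -1): (-5)^2 + (-4)^2 + (-3)^2 = 50
v^2 = 9 - 50 = -41


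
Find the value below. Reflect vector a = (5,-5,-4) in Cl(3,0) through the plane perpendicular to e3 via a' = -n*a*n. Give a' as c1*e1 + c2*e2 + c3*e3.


Reflection formula: a' = -n*a*n, with n = e3 (unit vector, n^2 = 1).
For reflection through hyperplane perp to e3:
The component along e3 flips sign, others stay.
a = (5, -5, -4)
a' = (5, -5, 4)
a' = 5*e1 - 5*e2 + 4*e3


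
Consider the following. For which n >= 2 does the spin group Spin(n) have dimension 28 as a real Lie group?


dim Spin(n) = dim so(n) = n(n-1)/2.
Solve n(n-1)/2 = 28, i.e. n^2 - n - 56 = 0.
Discriminant = 1 + 8*28 = 225
n = (1 + sqrt(225))/2 = (1 + 15)/2 = 8


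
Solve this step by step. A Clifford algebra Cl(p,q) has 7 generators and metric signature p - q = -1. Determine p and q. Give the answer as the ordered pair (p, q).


We need p + q = 7 and p - q = -1.
Adding: 2p = 7 + (-1) = 6, so p = 3.
Then q = 7 - 3 = 4.
(p, q) = (3, 4)


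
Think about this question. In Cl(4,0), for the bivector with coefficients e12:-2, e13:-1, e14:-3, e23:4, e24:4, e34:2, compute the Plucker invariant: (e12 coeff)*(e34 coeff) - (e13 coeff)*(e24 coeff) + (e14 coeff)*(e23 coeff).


Plucker relation: af - be + cd
a*f = (-2)*2 = -4
b*e = (-1)*4 = -4
c*d = (-3)*4 = -12
af - be + cd = -4 - (-4) + (-12)
= -12


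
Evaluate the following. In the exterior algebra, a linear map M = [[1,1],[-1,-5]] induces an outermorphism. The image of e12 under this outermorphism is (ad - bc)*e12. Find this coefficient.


The outermorphism of a linear map f sends e1^e2 to f(e1)^f(e2).
f(e1) = 1*e1 - 1*e2
f(e2) = 1*e1 - 5*e2
f(e1) ^ f(e2) = (1*e1 - 1*e2) ^ (1*e1 - 5*e2)
= 1*(-5)*e12 + (-1)*1*e21
= (-5 - (-1))*e12
= -4*e12
Coefficient = -4


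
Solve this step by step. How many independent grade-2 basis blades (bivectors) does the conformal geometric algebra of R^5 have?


The conformal model of R^5 uses Cl(6,1) with m = 5 + 2 = 7 generators.
Number of grade-2 blades = C(m, 2) = C(7, 2)
= 7*6/2 = 21


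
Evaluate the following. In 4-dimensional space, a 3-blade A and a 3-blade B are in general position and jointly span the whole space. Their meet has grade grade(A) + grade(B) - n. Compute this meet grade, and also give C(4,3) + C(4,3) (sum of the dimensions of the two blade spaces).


Meet grade = grade(A) + grade(B) - n
= 3 + 3 - 4 = 2
C(4,3) = 4
C(4,3) = 4
dim_A + dim_B = 4 + 4 = 8


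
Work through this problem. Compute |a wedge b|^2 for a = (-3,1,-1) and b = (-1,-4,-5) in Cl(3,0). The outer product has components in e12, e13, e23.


a wedge b = (a1*b2 - a2*b1)*e12 + (a1*b3 - a3*b1)*e13 + (a2*b3 - a3*b2)*e23
e12 coeff: (-3)*(-4) - 1*(-1) = 12 - (-1) = 13
e13 coeff: (-3)*(-5) - (-1)*(-1) = 15 - 1 = 14
e23 coeff: 1*(-5) - (-1)*(-4) = -5 - 4 = -9
|a wedge b|^2 = 13^2 + 14^2 + (-9)^2
= 169 + 196 + 81
= 446


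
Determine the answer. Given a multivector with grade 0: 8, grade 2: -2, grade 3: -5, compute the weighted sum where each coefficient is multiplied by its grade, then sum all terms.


Grade-weighted sum = sum of grade_k * coefficient_k
0*8 = 0
2*(-2) = -4
3*(-5) = -15
Total = 0 + (-4) + (-15) = -19


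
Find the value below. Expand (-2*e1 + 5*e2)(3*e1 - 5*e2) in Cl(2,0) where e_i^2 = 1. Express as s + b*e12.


Expand: (-2*e1 + 5*e2)(3*e1 - 5*e2)
= (-2)*3*e1e1 + (-2)*(-5)*e1e2 + 5*3*e2e1 + 5*(-5)*e2e2
Using e1^2 = e2^2 = 1, e2e1 = -e1e2:
Scalar part s = (-2)*3 + 5*(-5) = -6 + (-25) = -31
Bivector part b = (-2)*(-5) - 5*3 = 10 - 15 = -5
uv = -31 - 5*e12


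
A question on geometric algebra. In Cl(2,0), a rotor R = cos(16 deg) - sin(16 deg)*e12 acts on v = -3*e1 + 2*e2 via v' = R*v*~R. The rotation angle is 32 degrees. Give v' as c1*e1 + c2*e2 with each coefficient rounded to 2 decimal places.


Rotor R = cos(16deg) - sin(16deg)*e12
Rotation angle theta = 2 * 16 = 32 degrees
v' = R*v*~R rotates v by theta.
cos(32deg) = 0.8480, sin(32deg) = 0.5299
v'_1 = -3*cos(32deg) - 2*sin(32deg)
= -3*0.8480 - 2*0.5299
= -3.60
v'_2 = -3*sin(32deg) + 2*cos(32deg)
= -3*0.5299 + 2*0.8480
= 0.11
v' = -3.60*e1 + 0.11*e2


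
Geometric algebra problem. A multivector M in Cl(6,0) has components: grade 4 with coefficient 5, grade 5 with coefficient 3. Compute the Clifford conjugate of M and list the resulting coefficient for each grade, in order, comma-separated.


Clifford conjugate sign for grade k: (-1)^(k(k+1)/2)
Grade 4: (-1)^(4*5/2) = (-1)^10 = 1, coeff 5 -> 5
Grade 5: (-1)^(5*6/2) = (-1)^15 = -1, coeff 3 -> -3
Conjugated coefficients: 5, -3


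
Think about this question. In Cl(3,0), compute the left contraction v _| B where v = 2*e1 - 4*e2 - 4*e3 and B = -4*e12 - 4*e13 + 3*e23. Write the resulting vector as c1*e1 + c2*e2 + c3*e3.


Left contraction v _| B = <vB>_1 (grade-1 part of the geometric product vB).
Using e1_|e12 = e2, e2_|e12 = -e1, e1_|e13 = e3, e3_|e13 = -e1, e2_|e23 = e3, e3_|e23 = -e2:
e1 coeff: -v2*b12 - v3*b13 = -(-4)*(-4) - (-4)*(-4) = -32
e2 coeff: v1*b12 - v3*b23 = (2)*(-4) - (-4)*(3) = 4
e3 coeff: v1*b13 + v2*b23 = (2)*(-4) + (-4)*(3) = -20
v _| B = -32*e1 + 4*e2 - 20*e3


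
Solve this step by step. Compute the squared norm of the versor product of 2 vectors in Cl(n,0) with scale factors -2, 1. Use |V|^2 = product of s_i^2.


Each vector v_i has |v_i|^2 = s_i^2
Squared scales: (-2)^2 = 4, 1^2 = 1
|V|^2 = 4 * 1
= 4


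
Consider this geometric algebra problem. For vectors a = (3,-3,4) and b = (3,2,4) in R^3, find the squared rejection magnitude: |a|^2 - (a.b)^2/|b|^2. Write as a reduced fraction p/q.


|a|^2 = 3^2 + (-3)^2 + 4^2 = 34
|b|^2 = 3^2 + 2^2 + 4^2 = 29
a . b = 3*3 + (-3)*2 + 4*4 = 19
(a.b)^2 = 19^2 = 361
|rej|^2 = 34 - 361/29
= (986 - 361)/29
= 625/29
In lowest terms: 625/29


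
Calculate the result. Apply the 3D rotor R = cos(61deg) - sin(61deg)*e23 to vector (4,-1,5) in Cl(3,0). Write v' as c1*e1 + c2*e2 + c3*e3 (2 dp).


Rotor R = cos(61deg) - sin(61deg)*e23
Rotation angle theta = 2 * 61 = 122 degrees in the e23 plane (e2 -> e3).
The component perpendicular to the plane (e1) is invariant: v'_1 = v1 = 4.00
cos(122deg) = -0.5299, sin(122deg) = 0.8480
v'_2 = v2*cos(theta) - v3*sin(theta) = -1*(-0.5299) - 5*0.8480 = -3.71
v'_3 = v2*sin(theta) + v3*cos(theta) = -1*0.8480 + 5*(-0.5299) = -3.50
v' = 4.00*e1 - 3.71*e2 - 3.50*e3


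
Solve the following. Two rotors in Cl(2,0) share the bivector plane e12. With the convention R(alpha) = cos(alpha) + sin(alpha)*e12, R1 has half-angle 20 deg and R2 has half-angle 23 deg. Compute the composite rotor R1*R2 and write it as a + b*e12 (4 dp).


Same-plane rotors commute and their half-angles add:
R1*R2 = cos(a1 + a2) + sin(a1 + a2)*e12.
a1 + a2 = 20 + 23 = 43 deg
cos(43 deg) = 0.7314
sin(43 deg) = 0.6820
R1*R2 = 0.7314 + 0.6820*e12


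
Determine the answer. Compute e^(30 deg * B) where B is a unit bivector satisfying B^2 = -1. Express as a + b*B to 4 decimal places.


For a unit bivector B with B^2 = -1, the exponential series gives
e^(theta*B) = cos(theta) + sin(theta)*B (the GA analogue of Euler's formula).
theta = 30 degrees = 0.523599 rad
cos(30 deg) = 0.8660
sin(30 deg) = 0.5000
exp(theta*B) = 0.8660 + 0.5000*B


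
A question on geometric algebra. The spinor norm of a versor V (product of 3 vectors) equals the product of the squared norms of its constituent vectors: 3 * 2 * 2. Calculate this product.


Spinor norm N(V) = |v1|^2 * |v2|^2 * ... * |v3|^2
= 3 * 2 * 2
Running product: 3, 6, 12
N(V) = 12


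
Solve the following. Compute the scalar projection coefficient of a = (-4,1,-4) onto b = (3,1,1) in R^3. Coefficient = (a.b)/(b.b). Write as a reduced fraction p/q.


Projection coefficient = (a . b) / (b . b)
a . b = (-4)*3 + 1*1 + (-4)*1
= -12 + 1 + (-4) = -15
b . b = 3^2 + 1^2 + 1^2
= 9 + 1 + 1 = 11
Coefficient = -15/11
In lowest terms: -15/11


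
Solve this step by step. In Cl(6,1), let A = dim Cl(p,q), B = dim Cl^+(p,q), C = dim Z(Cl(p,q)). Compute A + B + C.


n = 6 + 1 = 7
Total dim = 2^7 = 128
Even subalgebra dim = 2^6 = 64
n is odd, so center dim = 2
Sum = 128 + 64 + 2 = 194


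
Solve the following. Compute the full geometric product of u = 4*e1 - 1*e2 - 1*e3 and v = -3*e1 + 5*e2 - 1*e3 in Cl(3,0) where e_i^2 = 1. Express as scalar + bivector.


In Cl(3,0): e_i^2 = 1, e_ie_j = -e_je_i for i != j.
Scalar part = u . v = 4*(-3) + (-1)*5 + (-1)*(-1)
= -12 + (-5) + 1 = -16
e12 coeff = 4*5 - (-1)*(-3) = 20 - 3 = 17
e13 coeff = 4*(-1) - (-1)*(-3) = -4 - 3 = -7
e23 coeff = (-1)*(-1) - (-1)*5 = 1 - (-5) = 6
uv = -16 + 17*e12 - 7*e13 + 6*e23


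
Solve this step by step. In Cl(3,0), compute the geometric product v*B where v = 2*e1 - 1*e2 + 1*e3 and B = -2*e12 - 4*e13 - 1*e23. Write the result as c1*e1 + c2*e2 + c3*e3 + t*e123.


vB has grade-1 (vector) and grade-3 (trivector) parts: vB = (v _| B) + (v ^ B).
Vector part <vB>_1:
  e1: -v2*b12 - v3*b13 = -(-1)*(-2) - (1)*(-4) = 2
  e2: v1*b12 - v3*b23 = (2)*(-2) - (1)*(-1) = -3
  e3: v1*b13 + v2*b23 = (2)*(-4) + (-1)*(-1) = -7
Trivector part <vB>_3:
  e123: v1*b23 - v2*b13 + v3*b12 = (2)*(-1) - (-1)*(-4) + (1)*(-2) = -8
vB = 2*e1 - 3*e2 - 7*e3 - 8*e123


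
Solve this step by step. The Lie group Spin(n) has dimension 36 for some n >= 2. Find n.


dim Spin(n) = dim so(n) = n(n-1)/2.
Solve n(n-1)/2 = 36, i.e. n^2 - n - 72 = 0.
Discriminant = 1 + 8*36 = 289
n = (1 + sqrt(289))/2 = (1 + 17)/2 = 9


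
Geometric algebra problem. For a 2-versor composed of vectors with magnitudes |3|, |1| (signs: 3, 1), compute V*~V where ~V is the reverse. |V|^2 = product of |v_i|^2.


Each vector v_i has |v_i|^2 = s_i^2
Squared scales: 3^2 = 9, 1^2 = 1
|V|^2 = 9 * 1
= 9


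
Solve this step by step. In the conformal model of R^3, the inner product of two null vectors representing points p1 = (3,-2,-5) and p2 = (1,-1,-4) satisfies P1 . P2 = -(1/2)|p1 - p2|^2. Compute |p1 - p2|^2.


p1 - p2 = (2, -1, -1)
|p1 - p2|^2 = 2^2 + (-1)^2 + (-1)^2
= 4 + 1 + 1
= 6


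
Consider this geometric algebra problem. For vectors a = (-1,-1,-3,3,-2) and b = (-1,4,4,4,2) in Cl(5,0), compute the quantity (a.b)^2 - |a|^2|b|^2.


a . b = (-1)*(-1) + (-1)*4 + (-3)*4 + 3*4 + (-2)*2
= 1 + (-4) + (-12) + 12 + (-4) = -7
|a|^2 = (-1)^2 + (-1)^2 + (-3)^2 + 3^2 + (-2)^2 = 24
|b|^2 = (-1)^2 + 4^2 + 4^2 + 4^2 + 2^2 = 53
(a.b)^2 = (-7)^2 = 49
|a|^2 * |b|^2 = 24 * 53 = 1272
Result = 49 - 1272 = -1223


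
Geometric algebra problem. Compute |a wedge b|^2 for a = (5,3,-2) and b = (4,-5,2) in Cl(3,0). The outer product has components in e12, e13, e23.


a wedge b = (a1*b2 - a2*b1)*e12 + (a1*b3 - a3*b1)*e13 + (a2*b3 - a3*b2)*e23
e12 coeff: 5*(-5) - 3*4 = -25 - 12 = -37
e13 coeff: 5*2 - (-2)*4 = 10 - (-8) = 18
e23 coeff: 3*2 - (-2)*(-5) = 6 - 10 = -4
|a wedge b|^2 = (-37)^2 + 18^2 + (-4)^2
= 1369 + 324 + 16
= 1709


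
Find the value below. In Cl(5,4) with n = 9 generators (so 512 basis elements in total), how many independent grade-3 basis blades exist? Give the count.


Number of grade-k basis blades in Cl(p,q) with n = p + q is C(n, k).
n = 5 + 4 = 9
C(9, 3) = 9! / (3! * 6!)
= 362880 / (6 * 720)
= 84


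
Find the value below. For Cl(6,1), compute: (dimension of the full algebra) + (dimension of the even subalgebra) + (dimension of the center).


n = 6 + 1 = 7
Total dim = 2^7 = 128
Even subalgebra dim = 2^6 = 64
n is odd, so center dim = 2
Sum = 128 + 64 + 2 = 194


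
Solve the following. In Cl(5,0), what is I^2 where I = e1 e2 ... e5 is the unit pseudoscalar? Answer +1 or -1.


The pseudoscalar I = e1...e_n (product of all n generators) of Cl(p,q) satisfies I^2 = (-1)^(q + n(n-1)/2).
p = 5, q = 0, n = p + q = 5
n(n-1)/2 = 5 * 4 / 2 = 10
Exponent = q + n(n-1)/2 = 0 + 10 = 10
I^2 = (-1)^10 = +1


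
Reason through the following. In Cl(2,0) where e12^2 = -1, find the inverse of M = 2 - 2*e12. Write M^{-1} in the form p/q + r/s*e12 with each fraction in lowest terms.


M = 2 - 2*e12, where e12^2 = -1.
Since M commutes with its reverse ~M = a - b*e12, M * ~M = a^2 - b^2*e12^2 = a^2 + b^2.
So M^{-1} = ~M / (a^2 + b^2) = (a - b*e12)/(a^2 + b^2).
a^2 + b^2 = 4 + 4 = 8
Scalar part = 2/8 = 1/4
Bivector coeff = 2/8 = 1/4
M^{-1} = 1/4 + 1/4*e12


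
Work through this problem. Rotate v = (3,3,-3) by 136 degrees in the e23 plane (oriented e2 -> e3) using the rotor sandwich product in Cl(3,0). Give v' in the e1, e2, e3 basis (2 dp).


Rotor R = cos(68deg) - sin(68deg)*e23
Rotation angle theta = 2 * 68 = 136 degrees in the e23 plane (e2 -> e3).
The component perpendicular to the plane (e1) is invariant: v'_1 = v1 = 3.00
cos(136deg) = -0.7193, sin(136deg) = 0.6947
v'_2 = v2*cos(theta) - v3*sin(theta) = 3*(-0.7193) - (-3)*0.6947 = -0.07
v'_3 = v2*sin(theta) + v3*cos(theta) = 3*0.6947 + (-3)*(-0.7193) = 4.24
v' = 3.00*e1 - 0.07*e2 + 4.24*e3


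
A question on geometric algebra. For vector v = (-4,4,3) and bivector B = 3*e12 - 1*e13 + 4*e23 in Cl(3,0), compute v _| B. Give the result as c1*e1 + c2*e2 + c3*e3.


Left contraction v _| B = <vB>_1 (grade-1 part of the geometric product vB).
Using e1_|e12 = e2, e2_|e12 = -e1, e1_|e13 = e3, e3_|e13 = -e1, e2_|e23 = e3, e3_|e23 = -e2:
e1 coeff: -v2*b12 - v3*b13 = -(4)*(3) - (3)*(-1) = -9
e2 coeff: v1*b12 - v3*b23 = (-4)*(3) - (3)*(4) = -24
e3 coeff: v1*b13 + v2*b23 = (-4)*(-1) + (4)*(4) = 20
v _| B = -9*e1 - 24*e2 + 20*e3


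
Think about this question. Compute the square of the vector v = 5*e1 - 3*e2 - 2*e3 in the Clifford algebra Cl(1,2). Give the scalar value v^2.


v^2 = sum of c_i^2 * e_i^2
Positive signature terms (e_i^2 = +1): 5^2 = 25
Negative signature terms (e_j^2 = -1): (-3)^2 + (-2)^2 = 13
v^2 = 25 - 13 = 12


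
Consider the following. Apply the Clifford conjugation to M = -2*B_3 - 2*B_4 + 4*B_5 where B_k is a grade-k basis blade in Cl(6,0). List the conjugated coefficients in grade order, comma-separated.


Clifford conjugate sign for grade k: (-1)^(k(k+1)/2)
Grade 3: (-1)^(3*4/2) = (-1)^6 = 1, coeff -2 -> -2
Grade 4: (-1)^(4*5/2) = (-1)^10 = 1, coeff -2 -> -2
Grade 5: (-1)^(5*6/2) = (-1)^15 = -1, coeff 4 -> -4
Conjugated coefficients: -2, -2, -4


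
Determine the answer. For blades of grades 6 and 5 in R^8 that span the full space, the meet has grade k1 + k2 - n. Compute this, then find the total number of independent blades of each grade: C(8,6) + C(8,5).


Meet grade = grade(A) + grade(B) - n
= 6 + 5 - 8 = 3
C(8,6) = 28
C(8,5) = 56
dim_A + dim_B = 28 + 56 = 84


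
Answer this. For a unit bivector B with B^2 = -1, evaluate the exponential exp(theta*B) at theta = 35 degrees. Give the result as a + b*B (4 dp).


For a unit bivector B with B^2 = -1, the exponential series gives
e^(theta*B) = cos(theta) + sin(theta)*B (the GA analogue of Euler's formula).
theta = 35 degrees = 0.610865 rad
cos(35 deg) = 0.8192
sin(35 deg) = 0.5736
exp(theta*B) = 0.8192 + 0.5736*B


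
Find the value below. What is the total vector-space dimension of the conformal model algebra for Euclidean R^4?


The conformal model of R^4 uses Cl(5,1): the 4 Euclidean generators plus two extra orthogonal generators e+ (e+^2 = +1) and e- (e-^2 = -1), from which the null vectors e0, einf are built.
Number of generators m = 4 + 2 = 6.
dim Cl(p,q) = 2^m = 2^6 = 64


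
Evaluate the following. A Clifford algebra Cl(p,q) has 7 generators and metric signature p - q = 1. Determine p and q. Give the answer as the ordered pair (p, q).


We need p + q = 7 and p - q = 1.
Adding: 2p = 7 + 1 = 8, so p = 4.
Then q = 7 - 4 = 3.
(p, q) = (4, 3)


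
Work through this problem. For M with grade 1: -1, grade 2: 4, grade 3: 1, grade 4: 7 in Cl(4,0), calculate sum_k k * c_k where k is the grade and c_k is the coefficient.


Grade-weighted sum = sum of grade_k * coefficient_k
1*(-1) = -1
2*4 = 8
3*1 = 3
4*7 = 28
Total = -1 + 8 + 3 + 28 = 38


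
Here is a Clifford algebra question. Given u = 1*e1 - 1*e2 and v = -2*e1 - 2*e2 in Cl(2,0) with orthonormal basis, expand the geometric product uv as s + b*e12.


Expand: (1*e1 - 1*e2)(-2*e1 - 2*e2)
= 1*(-2)*e1e1 + 1*(-2)*e1e2 + (-1)*(-2)*e2e1 + (-1)*(-2)*e2e2
Using e1^2 = e2^2 = 1, e2e1 = -e1e2:
Scalar part s = 1*(-2) + (-1)*(-2) = -2 + 2 = 0
Bivector part b = 1*(-2) - (-1)*(-2) = -2 - 2 = -4
uv = 0 - 4*e12


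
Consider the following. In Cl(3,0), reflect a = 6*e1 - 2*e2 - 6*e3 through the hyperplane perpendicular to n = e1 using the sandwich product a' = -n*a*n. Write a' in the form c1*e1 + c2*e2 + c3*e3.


Reflection formula: a' = -n*a*n, with n = e1 (unit vector, n^2 = 1).
For reflection through hyperplane perp to e1:
The component along e1 flips sign, others stay.
a = (6, -2, -6)
a' = (-6, -2, -6)
a' = -6*e1 - 2*e2 - 6*e3


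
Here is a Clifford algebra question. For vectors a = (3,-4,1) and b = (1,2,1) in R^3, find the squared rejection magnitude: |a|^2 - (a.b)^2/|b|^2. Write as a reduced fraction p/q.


|a|^2 = 3^2 + (-4)^2 + 1^2 = 26
|b|^2 = 1^2 + 2^2 + 1^2 = 6
a . b = 3*1 + (-4)*2 + 1*1 = -4
(a.b)^2 = (-4)^2 = 16
|rej|^2 = 26 - 16/6
= (156 - 16)/6
= 140/6
In lowest terms: 70/3


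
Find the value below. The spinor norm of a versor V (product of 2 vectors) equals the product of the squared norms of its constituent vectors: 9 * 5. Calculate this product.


Spinor norm N(V) = |v1|^2 * |v2|^2 * ... * |v2|^2
= 9 * 5
Running product: 9, 45
N(V) = 45


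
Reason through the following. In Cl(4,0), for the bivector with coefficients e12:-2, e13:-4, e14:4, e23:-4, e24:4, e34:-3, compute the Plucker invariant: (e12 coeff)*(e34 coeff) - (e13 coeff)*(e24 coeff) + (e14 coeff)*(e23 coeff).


Plucker relation: af - be + cd
a*f = (-2)*(-3) = 6
b*e = (-4)*4 = -16
c*d = 4*(-4) = -16
af - be + cd = 6 - (-16) + (-16)
= 6


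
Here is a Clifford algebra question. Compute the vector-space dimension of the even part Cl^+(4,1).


Even subalgebra dimension = 2^(n-1)
n = 4 + 1 = 5
2^(5 - 1) = 2^4 = 16
Verification: sum of C(5,k) for even k = 1 + 10 + 5 = 16
Result = 16


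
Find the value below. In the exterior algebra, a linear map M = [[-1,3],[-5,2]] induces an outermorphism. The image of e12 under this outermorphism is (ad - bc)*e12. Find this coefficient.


The outermorphism of a linear map f sends e1^e2 to f(e1)^f(e2).
f(e1) = -1*e1 - 5*e2
f(e2) = 3*e1 + 2*e2
f(e1) ^ f(e2) = (-1*e1 - 5*e2) ^ (3*e1 + 2*e2)
= (-1)*2*e12 + (-5)*3*e21
= (-2 - (-15))*e12
= 13*e12
Coefficient = 13


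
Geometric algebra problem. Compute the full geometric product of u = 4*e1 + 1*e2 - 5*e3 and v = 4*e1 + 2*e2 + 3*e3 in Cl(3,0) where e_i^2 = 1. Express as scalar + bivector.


In Cl(3,0): e_i^2 = 1, e_ie_j = -e_je_i for i != j.
Scalar part = u . v = 4*4 + 1*2 + (-5)*3
= 16 + 2 + (-15) = 3
e12 coeff = 4*2 - 1*4 = 8 - 4 = 4
e13 coeff = 4*3 - (-5)*4 = 12 - (-20) = 32
e23 coeff = 1*3 - (-5)*2 = 3 - (-10) = 13
uv = 3 + 4*e12 + 32*e13 + 13*e23


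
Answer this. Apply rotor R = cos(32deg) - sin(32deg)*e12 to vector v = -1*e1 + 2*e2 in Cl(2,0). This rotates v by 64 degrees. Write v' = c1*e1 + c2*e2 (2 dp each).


Rotor R = cos(32deg) - sin(32deg)*e12
Rotation angle theta = 2 * 32 = 64 degrees
v' = R*v*~R rotates v by theta.
cos(64deg) = 0.4384, sin(64deg) = 0.8988
v'_1 = -1*cos(64deg) - 2*sin(64deg)
= -1*0.4384 - 2*0.8988
= -2.24
v'_2 = -1*sin(64deg) + 2*cos(64deg)
= -1*0.8988 + 2*0.4384
= -0.02
v' = -2.24*e1 - 0.02*e2


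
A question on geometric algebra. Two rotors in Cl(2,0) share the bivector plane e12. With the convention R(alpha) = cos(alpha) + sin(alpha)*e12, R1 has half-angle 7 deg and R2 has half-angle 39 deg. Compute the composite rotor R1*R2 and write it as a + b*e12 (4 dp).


Same-plane rotors commute and their half-angles add:
R1*R2 = cos(a1 + a2) + sin(a1 + a2)*e12.
a1 + a2 = 7 + 39 = 46 deg
cos(46 deg) = 0.6947
sin(46 deg) = 0.7193
R1*R2 = 0.6947 + 0.7193*e12


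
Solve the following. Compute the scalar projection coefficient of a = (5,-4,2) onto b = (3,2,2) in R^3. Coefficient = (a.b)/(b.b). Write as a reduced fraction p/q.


Projection coefficient = (a . b) / (b . b)
a . b = 5*3 + (-4)*2 + 2*2
= 15 + (-8) + 4 = 11
b . b = 3^2 + 2^2 + 2^2
= 9 + 4 + 4 = 17
Coefficient = 11/17
In lowest terms: 11/17


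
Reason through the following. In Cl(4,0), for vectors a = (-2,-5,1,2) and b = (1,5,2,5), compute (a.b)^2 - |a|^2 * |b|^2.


a . b = (-2)*1 + (-5)*5 + 1*2 + 2*5
= -2 + (-25) + 2 + 10 = -15
|a|^2 = (-2)^2 + (-5)^2 + 1^2 + 2^2 = 34
|b|^2 = 1^2 + 5^2 + 2^2 + 5^2 = 55
(a.b)^2 = (-15)^2 = 225
|a|^2 * |b|^2 = 34 * 55 = 1870
Result = 225 - 1870 = -1645


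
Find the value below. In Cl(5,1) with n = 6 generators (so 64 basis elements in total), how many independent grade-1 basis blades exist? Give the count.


Number of grade-k basis blades in Cl(p,q) with n = p + q is C(n, k).
n = 5 + 1 = 6
C(6, 1) = 6! / (1! * 5!)
= 720 / (1 * 120)
= 6


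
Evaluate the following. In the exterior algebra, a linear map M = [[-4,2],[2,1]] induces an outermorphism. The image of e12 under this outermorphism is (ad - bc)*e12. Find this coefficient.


The outermorphism of a linear map f sends e1^e2 to f(e1)^f(e2).
f(e1) = -4*e1 + 2*e2
f(e2) = 2*e1 + 1*e2
f(e1) ^ f(e2) = (-4*e1 + 2*e2) ^ (2*e1 + 1*e2)
= (-4)*1*e12 + 2*2*e21
= (-4 - 4)*e12
= -8*e12
Coefficient = -8


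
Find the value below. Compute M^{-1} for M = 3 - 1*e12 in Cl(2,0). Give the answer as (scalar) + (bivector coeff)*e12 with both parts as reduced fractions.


M = 3 - 1*e12, where e12^2 = -1.
Since M commutes with its reverse ~M = a - b*e12, M * ~M = a^2 - b^2*e12^2 = a^2 + b^2.
So M^{-1} = ~M / (a^2 + b^2) = (a - b*e12)/(a^2 + b^2).
a^2 + b^2 = 9 + 1 = 10
Scalar part = 3/10 = 3/10
Bivector coeff = 1/10 = 1/10
M^{-1} = 3/10 + 1/10*e12


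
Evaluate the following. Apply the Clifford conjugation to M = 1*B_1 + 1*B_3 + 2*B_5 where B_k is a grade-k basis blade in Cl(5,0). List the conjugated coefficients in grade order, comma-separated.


Clifford conjugate sign for grade k: (-1)^(k(k+1)/2)
Grade 1: (-1)^(1*2/2) = (-1)^1 = -1, coeff 1 -> -1
Grade 3: (-1)^(3*4/2) = (-1)^6 = 1, coeff 1 -> 1
Grade 5: (-1)^(5*6/2) = (-1)^15 = -1, coeff 2 -> -2
Conjugated coefficients: -1, 1, -2


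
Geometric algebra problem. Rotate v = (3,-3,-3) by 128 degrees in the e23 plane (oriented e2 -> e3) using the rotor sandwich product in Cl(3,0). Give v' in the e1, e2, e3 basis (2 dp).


Rotor R = cos(64deg) - sin(64deg)*e23
Rotation angle theta = 2 * 64 = 128 degrees in the e23 plane (e2 -> e3).
The component perpendicular to the plane (e1) is invariant: v'_1 = v1 = 3.00
cos(128deg) = -0.6157, sin(128deg) = 0.7880
v'_2 = v2*cos(theta) - v3*sin(theta) = -3*(-0.6157) - (-3)*0.7880 = 4.21
v'_3 = v2*sin(theta) + v3*cos(theta) = -3*0.7880 + (-3)*(-0.6157) = -0.52
v' = 3.00*e1 + 4.21*e2 - 0.52*e3


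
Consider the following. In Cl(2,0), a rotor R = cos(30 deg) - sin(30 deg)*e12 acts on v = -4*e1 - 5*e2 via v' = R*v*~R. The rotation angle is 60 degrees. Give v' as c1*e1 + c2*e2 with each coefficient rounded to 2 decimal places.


Rotor R = cos(30deg) - sin(30deg)*e12
Rotation angle theta = 2 * 30 = 60 degrees
v' = R*v*~R rotates v by theta.
cos(60deg) = 0.5000, sin(60deg) = 0.8660
v'_1 = -4*cos(60deg) - (-5)*sin(60deg)
= -4*0.5000 - (-5)*0.8660
= 2.33
v'_2 = -4*sin(60deg) + (-5)*cos(60deg)
= -4*0.8660 + (-5)*0.5000
= -5.96
v' = 2.33*e1 - 5.96*e2


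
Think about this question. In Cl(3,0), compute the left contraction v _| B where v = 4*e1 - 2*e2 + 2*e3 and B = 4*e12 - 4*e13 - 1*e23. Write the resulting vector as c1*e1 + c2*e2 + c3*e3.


Left contraction v _| B = <vB>_1 (grade-1 part of the geometric product vB).
Using e1_|e12 = e2, e2_|e12 = -e1, e1_|e13 = e3, e3_|e13 = -e1, e2_|e23 = e3, e3_|e23 = -e2:
e1 coeff: -v2*b12 - v3*b13 = -(-2)*(4) - (2)*(-4) = 16
e2 coeff: v1*b12 - v3*b23 = (4)*(4) - (2)*(-1) = 18
e3 coeff: v1*b13 + v2*b23 = (4)*(-4) + (-2)*(-1) = -14
v _| B = 16*e1 + 18*e2 - 14*e3


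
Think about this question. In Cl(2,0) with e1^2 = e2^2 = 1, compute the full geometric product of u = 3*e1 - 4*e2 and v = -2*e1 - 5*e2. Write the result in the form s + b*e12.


Expand: (3*e1 - 4*e2)(-2*e1 - 5*e2)
= 3*(-2)*e1e1 + 3*(-5)*e1e2 + (-4)*(-2)*e2e1 + (-4)*(-5)*e2e2
Using e1^2 = e2^2 = 1, e2e1 = -e1e2:
Scalar part s = 3*(-2) + (-4)*(-5) = -6 + 20 = 14
Bivector part b = 3*(-5) - (-4)*(-2) = -15 - 8 = -23
uv = 14 - 23*e12


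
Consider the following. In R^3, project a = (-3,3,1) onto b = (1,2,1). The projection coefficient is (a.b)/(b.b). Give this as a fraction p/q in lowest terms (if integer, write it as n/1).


Projection coefficient = (a . b) / (b . b)
a . b = (-3)*1 + 3*2 + 1*1
= -3 + 6 + 1 = 4
b . b = 1^2 + 2^2 + 1^2
= 1 + 4 + 1 = 6
Coefficient = 4/6
In lowest terms: 2/3


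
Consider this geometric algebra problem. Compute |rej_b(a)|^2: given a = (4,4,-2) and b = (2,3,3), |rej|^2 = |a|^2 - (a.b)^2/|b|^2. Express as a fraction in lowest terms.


|a|^2 = 4^2 + 4^2 + (-2)^2 = 36
|b|^2 = 2^2 + 3^2 + 3^2 = 22
a . b = 4*2 + 4*3 + (-2)*3 = 14
(a.b)^2 = 14^2 = 196
|rej|^2 = 36 - 196/22
= (792 - 196)/22
= 596/22
In lowest terms: 298/11


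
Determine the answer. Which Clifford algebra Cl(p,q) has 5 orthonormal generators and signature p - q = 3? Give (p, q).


We need p + q = 5 and p - q = 3.
Adding: 2p = 5 + 3 = 8, so p = 4.
Then q = 5 - 4 = 1.
(p, q) = (4, 1)


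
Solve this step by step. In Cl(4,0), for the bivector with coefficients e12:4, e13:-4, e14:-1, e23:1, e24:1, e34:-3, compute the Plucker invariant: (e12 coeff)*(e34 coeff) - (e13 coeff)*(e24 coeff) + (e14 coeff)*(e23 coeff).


Plucker relation: af - be + cd
a*f = 4*(-3) = -12
b*e = (-4)*1 = -4
c*d = (-1)*1 = -1
af - be + cd = -12 - (-4) + (-1)
= -9


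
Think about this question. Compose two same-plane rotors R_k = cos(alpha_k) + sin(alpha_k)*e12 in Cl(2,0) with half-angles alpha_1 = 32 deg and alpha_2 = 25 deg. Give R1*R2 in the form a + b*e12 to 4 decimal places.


Same-plane rotors commute and their half-angles add:
R1*R2 = cos(a1 + a2) + sin(a1 + a2)*e12.
a1 + a2 = 32 + 25 = 57 deg
cos(57 deg) = 0.5446
sin(57 deg) = 0.8387
R1*R2 = 0.5446 + 0.8387*e12


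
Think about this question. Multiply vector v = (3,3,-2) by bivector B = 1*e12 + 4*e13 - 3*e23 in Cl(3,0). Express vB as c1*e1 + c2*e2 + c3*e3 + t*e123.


vB has grade-1 (vector) and grade-3 (trivector) parts: vB = (v _| B) + (v ^ B).
Vector part <vB>_1:
  e1: -v2*b12 - v3*b13 = -(3)*(1) - (-2)*(4) = 5
  e2: v1*b12 - v3*b23 = (3)*(1) - (-2)*(-3) = -3
  e3: v1*b13 + v2*b23 = (3)*(4) + (3)*(-3) = 3
Trivector part <vB>_3:
  e123: v1*b23 - v2*b13 + v3*b12 = (3)*(-3) - (3)*(4) + (-2)*(1) = -23
vB = 5*e1 - 3*e2 + 3*e3 - 23*e123


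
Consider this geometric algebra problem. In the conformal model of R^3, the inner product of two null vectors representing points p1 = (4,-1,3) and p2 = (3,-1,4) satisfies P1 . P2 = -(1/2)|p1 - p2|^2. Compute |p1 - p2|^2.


p1 - p2 = (1, 0, -1)
|p1 - p2|^2 = 1^2 + 0^2 + (-1)^2
= 1 + 0 + 1
= 2


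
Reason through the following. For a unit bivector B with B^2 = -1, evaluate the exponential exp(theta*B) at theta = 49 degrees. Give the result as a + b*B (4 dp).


For a unit bivector B with B^2 = -1, the exponential series gives
e^(theta*B) = cos(theta) + sin(theta)*B (the GA analogue of Euler's formula).
theta = 49 degrees = 0.855211 rad
cos(49 deg) = 0.6561
sin(49 deg) = 0.7547
exp(theta*B) = 0.6561 + 0.7547*B


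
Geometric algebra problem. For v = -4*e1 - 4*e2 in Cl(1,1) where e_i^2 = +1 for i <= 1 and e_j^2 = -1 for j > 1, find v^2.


v^2 = sum of c_i^2 * e_i^2
Positive signature terms (e_i^2 = +1): (-4)^2 = 16
Negative signature terms (e_j^2 = -1): (-4)^2 = 16
v^2 = 16 - 16 = 0


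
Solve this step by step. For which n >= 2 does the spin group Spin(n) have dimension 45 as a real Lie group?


dim Spin(n) = dim so(n) = n(n-1)/2.
Solve n(n-1)/2 = 45, i.e. n^2 - n - 90 = 0.
Discriminant = 1 + 8*45 = 361
n = (1 + sqrt(361))/2 = (1 + 19)/2 = 10


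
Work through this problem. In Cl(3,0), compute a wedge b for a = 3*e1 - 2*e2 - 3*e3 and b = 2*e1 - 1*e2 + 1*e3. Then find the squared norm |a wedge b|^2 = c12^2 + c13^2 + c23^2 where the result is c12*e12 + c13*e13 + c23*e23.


a wedge b = (a1*b2 - a2*b1)*e12 + (a1*b3 - a3*b1)*e13 + (a2*b3 - a3*b2)*e23
e12 coeff: 3*(-1) - (-2)*2 = -3 - (-4) = 1
e13 coeff: 3*1 - (-3)*2 = 3 - (-6) = 9
e23 coeff: (-2)*1 - (-3)*(-1) = -2 - 3 = -5
|a wedge b|^2 = 1^2 + 9^2 + (-5)^2
= 1 + 81 + 25
= 107


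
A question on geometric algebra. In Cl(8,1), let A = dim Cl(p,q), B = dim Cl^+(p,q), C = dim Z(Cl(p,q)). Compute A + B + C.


n = 8 + 1 = 9
Total dim = 2^9 = 512
Even subalgebra dim = 2^8 = 256
n is odd, so center dim = 2
Sum = 512 + 256 + 2 = 770


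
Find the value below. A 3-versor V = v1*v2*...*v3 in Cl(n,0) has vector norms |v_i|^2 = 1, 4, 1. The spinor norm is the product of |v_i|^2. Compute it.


Spinor norm N(V) = |v1|^2 * |v2|^2 * ... * |v3|^2
= 1 * 4 * 1
Running product: 1, 4, 4
N(V) = 4


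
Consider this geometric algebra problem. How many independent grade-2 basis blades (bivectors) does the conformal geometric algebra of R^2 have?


The conformal model of R^2 uses Cl(3,1) with m = 2 + 2 = 4 generators.
Number of grade-2 blades = C(m, 2) = C(4, 2)
= 4*3/2 = 6


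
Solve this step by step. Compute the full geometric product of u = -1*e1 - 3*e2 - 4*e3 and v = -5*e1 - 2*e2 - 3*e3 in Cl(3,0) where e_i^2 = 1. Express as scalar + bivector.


In Cl(3,0): e_i^2 = 1, e_ie_j = -e_je_i for i != j.
Scalar part = u . v = (-1)*(-5) + (-3)*(-2) + (-4)*(-3)
= 5 + 6 + 12 = 23
e12 coeff = (-1)*(-2) - (-3)*(-5) = 2 - 15 = -13
e13 coeff = (-1)*(-3) - (-4)*(-5) = 3 - 20 = -17
e23 coeff = (-3)*(-3) - (-4)*(-2) = 9 - 8 = 1
uv = 23 - 13*e12 - 17*e13 + 1*e23


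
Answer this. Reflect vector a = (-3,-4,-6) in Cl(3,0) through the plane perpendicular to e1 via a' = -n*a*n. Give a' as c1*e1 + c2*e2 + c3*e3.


Reflection formula: a' = -n*a*n, with n = e1 (unit vector, n^2 = 1).
For reflection through hyperplane perp to e1:
The component along e1 flips sign, others stay.
a = (-3, -4, -6)
a' = (3, -4, -6)
a' = 3*e1 - 4*e2 - 6*e3


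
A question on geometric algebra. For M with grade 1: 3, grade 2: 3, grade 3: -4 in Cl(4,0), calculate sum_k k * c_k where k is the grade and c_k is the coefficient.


Grade-weighted sum = sum of grade_k * coefficient_k
1*3 = 3
2*3 = 6
3*(-4) = -12
Total = 3 + 6 + (-12) = -3


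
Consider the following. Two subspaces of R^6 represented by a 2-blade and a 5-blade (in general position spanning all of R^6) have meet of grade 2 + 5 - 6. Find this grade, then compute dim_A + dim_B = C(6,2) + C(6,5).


Meet grade = grade(A) + grade(B) - n
= 2 + 5 - 6 = 1
C(6,2) = 15
C(6,5) = 6
dim_A + dim_B = 15 + 6 = 21


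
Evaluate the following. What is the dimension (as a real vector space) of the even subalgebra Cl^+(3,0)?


Even subalgebra dimension = 2^(n-1)
n = 3 + 0 = 3
2^(3 - 1) = 2^2 = 4
Verification: sum of C(3,k) for even k = 1 + 3 = 4
Result = 4


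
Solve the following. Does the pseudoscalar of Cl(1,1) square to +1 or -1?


The pseudoscalar I = e1...e_n (product of all n generators) of Cl(p,q) satisfies I^2 = (-1)^(q + n(n-1)/2).
p = 1, q = 1, n = p + q = 2
n(n-1)/2 = 2 * 1 / 2 = 1
Exponent = q + n(n-1)/2 = 1 + 1 = 2
I^2 = (-1)^2 = +1


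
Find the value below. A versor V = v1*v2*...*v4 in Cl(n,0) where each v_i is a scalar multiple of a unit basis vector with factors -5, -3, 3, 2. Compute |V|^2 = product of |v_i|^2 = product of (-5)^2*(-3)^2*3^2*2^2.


Each vector v_i has |v_i|^2 = s_i^2
Squared scales: (-5)^2 = 25, (-3)^2 = 9, 3^2 = 9, 2^2 = 4
|V|^2 = 25 * 9 * 9 * 4
= 8100


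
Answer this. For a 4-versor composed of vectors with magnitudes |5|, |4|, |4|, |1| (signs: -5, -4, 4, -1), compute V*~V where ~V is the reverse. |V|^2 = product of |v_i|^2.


Each vector v_i has |v_i|^2 = s_i^2
Squared scales: (-5)^2 = 25, (-4)^2 = 16, 4^2 = 16, (-1)^2 = 1
|V|^2 = 25 * 16 * 16 * 1
= 6400
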